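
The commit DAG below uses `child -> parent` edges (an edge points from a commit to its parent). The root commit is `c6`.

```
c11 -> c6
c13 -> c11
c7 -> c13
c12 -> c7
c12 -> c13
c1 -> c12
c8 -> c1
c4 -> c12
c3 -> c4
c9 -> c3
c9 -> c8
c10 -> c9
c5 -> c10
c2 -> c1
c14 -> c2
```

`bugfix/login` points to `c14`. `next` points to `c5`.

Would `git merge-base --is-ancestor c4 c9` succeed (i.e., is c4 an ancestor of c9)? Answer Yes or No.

Ancestors of c9 (commits reachable by following parents): {c1, c11, c12, c13, c3, c4, c6, c7, c8, c9}.
c4 is in that set, so it is an ancestor of c9.

Yes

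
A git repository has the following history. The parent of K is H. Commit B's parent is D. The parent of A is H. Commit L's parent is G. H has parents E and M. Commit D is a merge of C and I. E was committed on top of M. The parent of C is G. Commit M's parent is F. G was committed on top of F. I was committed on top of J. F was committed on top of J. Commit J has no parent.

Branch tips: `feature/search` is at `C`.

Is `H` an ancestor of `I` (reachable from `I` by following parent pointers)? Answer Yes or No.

Ancestors of I: {I, J}.
H is not in that set, so it is not an ancestor of I.

No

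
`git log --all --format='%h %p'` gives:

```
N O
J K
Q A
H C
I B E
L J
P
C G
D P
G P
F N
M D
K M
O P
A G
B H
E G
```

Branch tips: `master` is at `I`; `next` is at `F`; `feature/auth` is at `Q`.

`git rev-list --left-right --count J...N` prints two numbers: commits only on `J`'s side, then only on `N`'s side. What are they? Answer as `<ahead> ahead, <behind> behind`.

Reachable from J: {D, J, K, M, P}.
Reachable from N: {N, O, P}.
Only in J's history (ahead): {D, J, K, M} — 4.
Only in N's history (behind): {N, O} — 2.

4 ahead, 2 behind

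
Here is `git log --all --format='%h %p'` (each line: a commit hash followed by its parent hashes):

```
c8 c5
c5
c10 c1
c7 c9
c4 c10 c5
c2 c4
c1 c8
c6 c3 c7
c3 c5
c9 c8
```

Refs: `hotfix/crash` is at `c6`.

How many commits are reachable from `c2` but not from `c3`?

5

Reachable from c2: {c1, c10, c2, c4, c5, c8}.
Reachable from c3: {c3, c5}.
In c2's history but not c3's: {c1, c10, c2, c4, c8} — 5 commits.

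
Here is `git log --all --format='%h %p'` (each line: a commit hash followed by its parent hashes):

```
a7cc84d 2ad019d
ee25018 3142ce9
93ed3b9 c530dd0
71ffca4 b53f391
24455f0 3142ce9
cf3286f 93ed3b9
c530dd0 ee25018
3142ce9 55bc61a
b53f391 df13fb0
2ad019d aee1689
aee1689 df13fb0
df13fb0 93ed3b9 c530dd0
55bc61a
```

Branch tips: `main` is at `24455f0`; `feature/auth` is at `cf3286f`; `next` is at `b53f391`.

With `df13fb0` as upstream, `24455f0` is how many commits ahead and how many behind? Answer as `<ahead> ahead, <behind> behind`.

Reachable from 24455f0: {24455f0, 3142ce9, 55bc61a}.
Reachable from df13fb0: {3142ce9, 55bc61a, 93ed3b9, c530dd0, df13fb0, ee25018}.
Only in 24455f0's history (ahead): {24455f0} — 1.
Only in df13fb0's history (behind): {93ed3b9, c530dd0, df13fb0, ee25018} — 4.

1 ahead, 4 behind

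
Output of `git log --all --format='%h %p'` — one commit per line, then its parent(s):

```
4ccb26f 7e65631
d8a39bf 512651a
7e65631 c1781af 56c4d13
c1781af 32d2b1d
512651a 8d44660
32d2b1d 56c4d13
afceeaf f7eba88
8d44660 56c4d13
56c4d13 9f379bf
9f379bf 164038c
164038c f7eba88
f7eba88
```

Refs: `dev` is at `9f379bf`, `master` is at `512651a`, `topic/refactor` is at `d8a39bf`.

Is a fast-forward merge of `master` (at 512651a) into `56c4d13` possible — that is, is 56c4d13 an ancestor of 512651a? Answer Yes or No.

A fast-forward from 56c4d13 to 512651a is possible iff 56c4d13 is an ancestor of 512651a.
Ancestors of 512651a: {164038c, 512651a, 56c4d13, 8d44660, 9f379bf, f7eba88}.
56c4d13 is among them, so fast-forward is possible.

Yes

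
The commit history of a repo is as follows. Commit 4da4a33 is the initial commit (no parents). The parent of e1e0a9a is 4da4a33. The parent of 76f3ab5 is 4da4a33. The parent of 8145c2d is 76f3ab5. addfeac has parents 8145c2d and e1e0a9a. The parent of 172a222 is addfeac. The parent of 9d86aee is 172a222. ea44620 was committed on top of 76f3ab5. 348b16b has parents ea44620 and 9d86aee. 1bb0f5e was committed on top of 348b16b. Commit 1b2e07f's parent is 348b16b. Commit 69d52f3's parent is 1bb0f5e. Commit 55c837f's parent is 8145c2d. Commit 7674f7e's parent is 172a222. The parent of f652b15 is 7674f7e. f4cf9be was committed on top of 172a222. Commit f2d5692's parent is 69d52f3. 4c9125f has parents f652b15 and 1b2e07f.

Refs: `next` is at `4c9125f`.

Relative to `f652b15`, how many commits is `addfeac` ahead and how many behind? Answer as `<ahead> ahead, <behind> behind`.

0 ahead, 3 behind

Reachable from addfeac: {4da4a33, 76f3ab5, 8145c2d, addfeac, e1e0a9a}.
Reachable from f652b15: {172a222, 4da4a33, 7674f7e, 76f3ab5, 8145c2d, addfeac, e1e0a9a, f652b15}.
Only in addfeac's history (ahead): {} — 0.
Only in f652b15's history (behind): {172a222, 7674f7e, f652b15} — 3.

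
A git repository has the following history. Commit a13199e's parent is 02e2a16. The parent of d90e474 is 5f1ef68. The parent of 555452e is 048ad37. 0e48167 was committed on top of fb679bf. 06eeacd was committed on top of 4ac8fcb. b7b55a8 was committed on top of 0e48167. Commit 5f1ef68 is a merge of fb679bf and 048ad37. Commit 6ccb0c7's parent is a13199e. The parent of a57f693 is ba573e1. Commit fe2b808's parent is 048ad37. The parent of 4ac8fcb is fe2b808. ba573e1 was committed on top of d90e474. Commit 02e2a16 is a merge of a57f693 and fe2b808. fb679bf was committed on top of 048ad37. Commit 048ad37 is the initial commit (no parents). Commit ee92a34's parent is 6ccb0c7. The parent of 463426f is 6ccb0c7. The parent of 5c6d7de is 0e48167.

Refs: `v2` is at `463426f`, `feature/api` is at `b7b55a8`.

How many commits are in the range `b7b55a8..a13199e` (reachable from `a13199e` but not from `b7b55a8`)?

Reachable from a13199e: {02e2a16, 048ad37, 5f1ef68, a13199e, a57f693, ba573e1, d90e474, fb679bf, fe2b808}.
Reachable from b7b55a8: {048ad37, 0e48167, b7b55a8, fb679bf}.
In a13199e's history but not b7b55a8's: {02e2a16, 5f1ef68, a13199e, a57f693, ba573e1, d90e474, fe2b808} — 7 commits.

7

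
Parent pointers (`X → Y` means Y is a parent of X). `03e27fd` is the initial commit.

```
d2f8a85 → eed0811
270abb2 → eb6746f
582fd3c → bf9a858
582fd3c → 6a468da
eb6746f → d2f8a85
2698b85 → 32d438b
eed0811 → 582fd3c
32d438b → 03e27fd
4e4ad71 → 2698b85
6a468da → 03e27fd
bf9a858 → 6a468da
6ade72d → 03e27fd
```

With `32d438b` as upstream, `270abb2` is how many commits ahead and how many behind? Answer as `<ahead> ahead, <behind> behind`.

Reachable from 270abb2: {03e27fd, 270abb2, 582fd3c, 6a468da, bf9a858, d2f8a85, eb6746f, eed0811}.
Reachable from 32d438b: {03e27fd, 32d438b}.
Only in 270abb2's history (ahead): {270abb2, 582fd3c, 6a468da, bf9a858, d2f8a85, eb6746f, eed0811} — 7.
Only in 32d438b's history (behind): {32d438b} — 1.

7 ahead, 1 behind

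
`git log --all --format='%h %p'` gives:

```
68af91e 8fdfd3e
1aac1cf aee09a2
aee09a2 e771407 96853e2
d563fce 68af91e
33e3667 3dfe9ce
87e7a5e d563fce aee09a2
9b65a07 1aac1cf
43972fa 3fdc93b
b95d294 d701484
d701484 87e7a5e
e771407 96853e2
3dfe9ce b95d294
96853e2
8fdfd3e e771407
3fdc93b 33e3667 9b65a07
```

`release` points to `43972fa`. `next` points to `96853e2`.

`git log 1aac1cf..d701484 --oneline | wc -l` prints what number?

Reachable from d701484: {68af91e, 87e7a5e, 8fdfd3e, 96853e2, aee09a2, d563fce, d701484, e771407}.
Reachable from 1aac1cf: {1aac1cf, 96853e2, aee09a2, e771407}.
In d701484's history but not 1aac1cf's: {68af91e, 87e7a5e, 8fdfd3e, d563fce, d701484} — 5 commits.

5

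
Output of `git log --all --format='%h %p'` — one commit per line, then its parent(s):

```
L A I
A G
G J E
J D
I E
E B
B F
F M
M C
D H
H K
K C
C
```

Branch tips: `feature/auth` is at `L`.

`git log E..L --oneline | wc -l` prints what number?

Reachable from L: {A, B, C, D, E, F, G, H, I, J, K, L, M}.
Reachable from E: {B, C, E, F, M}.
In L's history but not E's: {A, D, G, H, I, J, K, L} — 8 commits.

8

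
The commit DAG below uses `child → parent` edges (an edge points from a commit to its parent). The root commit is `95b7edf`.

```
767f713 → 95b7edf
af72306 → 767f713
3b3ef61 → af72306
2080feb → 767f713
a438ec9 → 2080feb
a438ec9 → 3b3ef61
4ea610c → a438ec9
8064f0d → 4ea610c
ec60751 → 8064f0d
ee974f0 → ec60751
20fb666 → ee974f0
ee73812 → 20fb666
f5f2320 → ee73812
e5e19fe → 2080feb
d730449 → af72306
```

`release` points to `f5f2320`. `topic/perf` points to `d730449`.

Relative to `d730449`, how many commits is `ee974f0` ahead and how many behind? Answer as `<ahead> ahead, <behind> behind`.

7 ahead, 1 behind

Reachable from ee974f0: {2080feb, 3b3ef61, 4ea610c, 767f713, 8064f0d, 95b7edf, a438ec9, af72306, ec60751, ee974f0}.
Reachable from d730449: {767f713, 95b7edf, af72306, d730449}.
Only in ee974f0's history (ahead): {2080feb, 3b3ef61, 4ea610c, 8064f0d, a438ec9, ec60751, ee974f0} — 7.
Only in d730449's history (behind): {d730449} — 1.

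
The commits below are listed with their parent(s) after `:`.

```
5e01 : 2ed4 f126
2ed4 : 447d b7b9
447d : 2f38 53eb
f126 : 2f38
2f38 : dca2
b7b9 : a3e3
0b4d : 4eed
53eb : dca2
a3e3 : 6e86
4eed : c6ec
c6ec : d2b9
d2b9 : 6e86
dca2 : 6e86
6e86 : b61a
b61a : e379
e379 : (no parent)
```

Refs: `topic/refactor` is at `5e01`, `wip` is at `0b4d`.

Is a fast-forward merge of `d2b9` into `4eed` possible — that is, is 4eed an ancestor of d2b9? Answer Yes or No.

A fast-forward from 4eed to d2b9 is possible iff 4eed is an ancestor of d2b9.
Ancestors of d2b9: {6e86, b61a, d2b9, e379}.
4eed is not among them, so fast-forward is not possible.

No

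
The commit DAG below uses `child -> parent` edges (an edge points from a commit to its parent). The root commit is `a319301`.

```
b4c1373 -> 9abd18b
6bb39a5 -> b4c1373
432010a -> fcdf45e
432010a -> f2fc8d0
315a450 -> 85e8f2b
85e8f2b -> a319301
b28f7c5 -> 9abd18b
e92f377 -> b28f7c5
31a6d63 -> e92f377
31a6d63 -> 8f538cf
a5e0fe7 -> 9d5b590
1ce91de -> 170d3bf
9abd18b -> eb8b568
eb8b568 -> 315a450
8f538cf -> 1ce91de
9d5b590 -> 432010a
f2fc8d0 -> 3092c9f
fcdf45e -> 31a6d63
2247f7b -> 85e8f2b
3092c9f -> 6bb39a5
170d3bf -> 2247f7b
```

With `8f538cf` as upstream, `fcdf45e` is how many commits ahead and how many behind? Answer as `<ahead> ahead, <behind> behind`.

Reachable from fcdf45e: {170d3bf, 1ce91de, 2247f7b, 315a450, 31a6d63, 85e8f2b, 8f538cf, 9abd18b, a319301, b28f7c5, e92f377, eb8b568, fcdf45e}.
Reachable from 8f538cf: {170d3bf, 1ce91de, 2247f7b, 85e8f2b, 8f538cf, a319301}.
Only in fcdf45e's history (ahead): {315a450, 31a6d63, 9abd18b, b28f7c5, e92f377, eb8b568, fcdf45e} — 7.
Only in 8f538cf's history (behind): {} — 0.

7 ahead, 0 behind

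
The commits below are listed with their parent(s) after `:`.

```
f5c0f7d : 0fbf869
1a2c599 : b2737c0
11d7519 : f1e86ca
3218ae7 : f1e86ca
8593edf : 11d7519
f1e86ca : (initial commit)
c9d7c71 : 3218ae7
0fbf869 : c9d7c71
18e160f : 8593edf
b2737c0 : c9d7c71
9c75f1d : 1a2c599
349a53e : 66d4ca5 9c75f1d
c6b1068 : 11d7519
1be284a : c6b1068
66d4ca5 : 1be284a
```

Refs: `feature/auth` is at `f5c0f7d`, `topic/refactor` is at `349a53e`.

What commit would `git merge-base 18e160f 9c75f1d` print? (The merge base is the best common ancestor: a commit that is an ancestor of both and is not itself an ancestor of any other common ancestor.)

Ancestors of 18e160f: {11d7519, 18e160f, 8593edf, f1e86ca}.
Ancestors of 9c75f1d: {1a2c599, 3218ae7, 9c75f1d, b2737c0, c9d7c71, f1e86ca}.
Common ancestors: {f1e86ca}.
The only common ancestor is f1e86ca, so it is the merge base.

f1e86ca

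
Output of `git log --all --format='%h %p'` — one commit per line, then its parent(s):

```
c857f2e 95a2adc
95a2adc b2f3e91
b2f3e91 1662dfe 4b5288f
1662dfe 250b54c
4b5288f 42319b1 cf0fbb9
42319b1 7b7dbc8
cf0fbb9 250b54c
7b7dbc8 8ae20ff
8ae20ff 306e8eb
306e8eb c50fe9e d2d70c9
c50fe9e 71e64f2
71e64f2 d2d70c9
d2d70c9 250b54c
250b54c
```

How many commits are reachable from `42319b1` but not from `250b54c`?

7

Reachable from 42319b1: {250b54c, 306e8eb, 42319b1, 71e64f2, 7b7dbc8, 8ae20ff, c50fe9e, d2d70c9}.
Reachable from 250b54c: {250b54c}.
In 42319b1's history but not 250b54c's: {306e8eb, 42319b1, 71e64f2, 7b7dbc8, 8ae20ff, c50fe9e, d2d70c9} — 7 commits.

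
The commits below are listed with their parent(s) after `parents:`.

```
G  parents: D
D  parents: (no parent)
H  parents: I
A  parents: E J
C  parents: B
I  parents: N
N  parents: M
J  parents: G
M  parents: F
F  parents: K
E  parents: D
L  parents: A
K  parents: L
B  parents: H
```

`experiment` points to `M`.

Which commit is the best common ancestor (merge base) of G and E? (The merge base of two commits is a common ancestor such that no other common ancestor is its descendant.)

D

Ancestors of G: {D, G}.
Ancestors of E: {D, E}.
Common ancestors: {D}.
The only common ancestor is D, so it is the merge base.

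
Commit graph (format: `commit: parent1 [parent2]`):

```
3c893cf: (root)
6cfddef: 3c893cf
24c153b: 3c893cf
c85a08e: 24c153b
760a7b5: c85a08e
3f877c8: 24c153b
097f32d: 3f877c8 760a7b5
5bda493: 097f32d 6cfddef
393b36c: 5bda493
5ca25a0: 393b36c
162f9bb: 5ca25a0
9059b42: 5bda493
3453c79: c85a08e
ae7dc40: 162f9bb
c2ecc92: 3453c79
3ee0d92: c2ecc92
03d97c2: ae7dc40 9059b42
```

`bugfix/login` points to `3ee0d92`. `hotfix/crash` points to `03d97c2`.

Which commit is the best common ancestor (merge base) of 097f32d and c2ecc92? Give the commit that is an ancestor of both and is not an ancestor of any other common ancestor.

c85a08e

Ancestors of 097f32d: {097f32d, 24c153b, 3c893cf, 3f877c8, 760a7b5, c85a08e}.
Ancestors of c2ecc92: {24c153b, 3453c79, 3c893cf, c2ecc92, c85a08e}.
Common ancestors: {24c153b, 3c893cf, c85a08e}.
Among these, c85a08e is not an ancestor of any other common ancestor — it is the merge base.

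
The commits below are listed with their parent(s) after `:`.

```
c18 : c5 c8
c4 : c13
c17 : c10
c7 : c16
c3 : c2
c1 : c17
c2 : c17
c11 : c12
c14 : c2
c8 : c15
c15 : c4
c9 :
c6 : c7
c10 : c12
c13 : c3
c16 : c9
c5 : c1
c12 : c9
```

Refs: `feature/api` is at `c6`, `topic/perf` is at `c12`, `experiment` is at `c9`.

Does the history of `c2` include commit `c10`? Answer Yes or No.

Ancestors of c2 (commits reachable by following parents): {c10, c12, c17, c2, c9}.
c10 is in that set, so it is an ancestor of c2.

Yes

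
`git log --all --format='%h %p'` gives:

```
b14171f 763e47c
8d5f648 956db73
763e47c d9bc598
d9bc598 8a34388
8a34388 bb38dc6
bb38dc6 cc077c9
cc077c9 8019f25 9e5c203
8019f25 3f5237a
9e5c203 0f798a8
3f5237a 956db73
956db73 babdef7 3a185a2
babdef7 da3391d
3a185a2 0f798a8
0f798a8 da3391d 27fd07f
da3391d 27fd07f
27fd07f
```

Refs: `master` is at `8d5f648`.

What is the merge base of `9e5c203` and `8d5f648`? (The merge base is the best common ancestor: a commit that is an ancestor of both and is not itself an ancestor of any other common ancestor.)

Ancestors of 9e5c203: {0f798a8, 27fd07f, 9e5c203, da3391d}.
Ancestors of 8d5f648: {0f798a8, 27fd07f, 3a185a2, 8d5f648, 956db73, babdef7, da3391d}.
Common ancestors: {0f798a8, 27fd07f, da3391d}.
Among these, 0f798a8 is not an ancestor of any other common ancestor — it is the merge base.

0f798a8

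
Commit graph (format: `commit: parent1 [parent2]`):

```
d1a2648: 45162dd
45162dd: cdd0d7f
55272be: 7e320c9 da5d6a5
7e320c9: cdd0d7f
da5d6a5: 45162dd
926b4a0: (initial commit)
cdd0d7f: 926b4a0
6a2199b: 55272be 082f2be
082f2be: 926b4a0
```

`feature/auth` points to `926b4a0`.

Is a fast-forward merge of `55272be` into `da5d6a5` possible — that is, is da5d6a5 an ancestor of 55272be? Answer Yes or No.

A fast-forward from da5d6a5 to 55272be is possible iff da5d6a5 is an ancestor of 55272be.
Ancestors of 55272be: {45162dd, 55272be, 7e320c9, 926b4a0, cdd0d7f, da5d6a5}.
da5d6a5 is among them, so fast-forward is possible.

Yes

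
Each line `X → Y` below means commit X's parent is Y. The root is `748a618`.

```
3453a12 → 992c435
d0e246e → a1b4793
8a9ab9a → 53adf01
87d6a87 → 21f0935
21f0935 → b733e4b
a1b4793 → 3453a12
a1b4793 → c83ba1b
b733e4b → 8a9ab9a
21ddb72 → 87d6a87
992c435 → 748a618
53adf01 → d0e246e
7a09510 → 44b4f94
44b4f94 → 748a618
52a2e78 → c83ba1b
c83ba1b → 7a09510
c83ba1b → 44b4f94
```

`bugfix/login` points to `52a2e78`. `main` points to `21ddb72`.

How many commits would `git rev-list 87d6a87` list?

13

Walking parent pointers from 87d6a87: reachable set = {21f0935, 3453a12, 44b4f94, 53adf01, 748a618, 7a09510, 87d6a87, 8a9ab9a, 992c435, a1b4793, b733e4b, c83ba1b, d0e246e}.
That is 13 commits.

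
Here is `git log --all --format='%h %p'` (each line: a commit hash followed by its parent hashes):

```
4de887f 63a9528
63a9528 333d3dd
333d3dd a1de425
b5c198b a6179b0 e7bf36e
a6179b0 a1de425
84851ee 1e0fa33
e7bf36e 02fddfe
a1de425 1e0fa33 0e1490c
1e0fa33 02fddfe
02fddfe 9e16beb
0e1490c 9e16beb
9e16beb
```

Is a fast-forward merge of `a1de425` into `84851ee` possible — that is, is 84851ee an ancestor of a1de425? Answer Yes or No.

No

A fast-forward from 84851ee to a1de425 is possible iff 84851ee is an ancestor of a1de425.
Ancestors of a1de425: {02fddfe, 0e1490c, 1e0fa33, 9e16beb, a1de425}.
84851ee is not among them, so fast-forward is not possible.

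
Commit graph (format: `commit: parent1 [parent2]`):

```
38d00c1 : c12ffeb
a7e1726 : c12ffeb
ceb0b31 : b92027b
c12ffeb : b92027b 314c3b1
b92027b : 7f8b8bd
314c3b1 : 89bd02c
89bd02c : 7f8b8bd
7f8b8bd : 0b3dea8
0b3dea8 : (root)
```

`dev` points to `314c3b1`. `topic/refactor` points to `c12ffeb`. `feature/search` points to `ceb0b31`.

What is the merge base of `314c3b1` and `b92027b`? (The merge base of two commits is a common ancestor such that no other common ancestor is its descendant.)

7f8b8bd

Ancestors of 314c3b1: {0b3dea8, 314c3b1, 7f8b8bd, 89bd02c}.
Ancestors of b92027b: {0b3dea8, 7f8b8bd, b92027b}.
Common ancestors: {0b3dea8, 7f8b8bd}.
Among these, 7f8b8bd is not an ancestor of any other common ancestor — it is the merge base.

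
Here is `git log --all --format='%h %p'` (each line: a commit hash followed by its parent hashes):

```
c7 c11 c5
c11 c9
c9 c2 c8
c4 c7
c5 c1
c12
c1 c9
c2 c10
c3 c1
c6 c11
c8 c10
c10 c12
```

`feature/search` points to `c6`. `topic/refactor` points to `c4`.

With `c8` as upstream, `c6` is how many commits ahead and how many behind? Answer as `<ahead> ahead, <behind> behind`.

Reachable from c6: {c10, c11, c12, c2, c6, c8, c9}.
Reachable from c8: {c10, c12, c8}.
Only in c6's history (ahead): {c11, c2, c6, c9} — 4.
Only in c8's history (behind): {} — 0.

4 ahead, 0 behind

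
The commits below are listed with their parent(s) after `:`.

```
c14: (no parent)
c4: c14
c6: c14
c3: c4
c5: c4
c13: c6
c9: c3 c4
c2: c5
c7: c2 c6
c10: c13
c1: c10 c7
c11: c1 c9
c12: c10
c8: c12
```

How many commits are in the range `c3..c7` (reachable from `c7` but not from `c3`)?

4

Reachable from c7: {c14, c2, c4, c5, c6, c7}.
Reachable from c3: {c14, c3, c4}.
In c7's history but not c3's: {c2, c5, c6, c7} — 4 commits.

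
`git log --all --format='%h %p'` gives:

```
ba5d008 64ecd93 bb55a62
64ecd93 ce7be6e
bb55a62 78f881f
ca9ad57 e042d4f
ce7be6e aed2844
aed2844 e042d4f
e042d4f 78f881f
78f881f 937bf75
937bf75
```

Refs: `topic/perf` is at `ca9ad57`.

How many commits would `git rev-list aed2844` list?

Walking parent pointers from aed2844: reachable set = {78f881f, 937bf75, aed2844, e042d4f}.
That is 4 commits.

4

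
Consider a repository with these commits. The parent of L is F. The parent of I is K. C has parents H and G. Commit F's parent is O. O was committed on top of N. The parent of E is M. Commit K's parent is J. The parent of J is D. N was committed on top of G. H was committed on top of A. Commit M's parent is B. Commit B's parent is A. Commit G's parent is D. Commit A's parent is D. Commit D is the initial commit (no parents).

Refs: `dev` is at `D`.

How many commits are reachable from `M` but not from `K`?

Reachable from M: {A, B, D, M}.
Reachable from K: {D, J, K}.
In M's history but not K's: {A, B, M} — 3 commits.

3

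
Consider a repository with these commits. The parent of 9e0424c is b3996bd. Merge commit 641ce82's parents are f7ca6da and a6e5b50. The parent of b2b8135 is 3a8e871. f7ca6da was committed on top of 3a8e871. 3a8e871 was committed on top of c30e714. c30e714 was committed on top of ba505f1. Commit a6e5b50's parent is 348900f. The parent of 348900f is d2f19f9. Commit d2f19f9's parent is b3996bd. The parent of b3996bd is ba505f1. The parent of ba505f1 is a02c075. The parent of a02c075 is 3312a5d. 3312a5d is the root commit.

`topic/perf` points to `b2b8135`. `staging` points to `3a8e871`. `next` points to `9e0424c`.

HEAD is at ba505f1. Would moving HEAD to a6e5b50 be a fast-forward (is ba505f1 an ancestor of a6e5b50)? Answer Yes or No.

Yes

A fast-forward from ba505f1 to a6e5b50 is possible iff ba505f1 is an ancestor of a6e5b50.
Ancestors of a6e5b50: {3312a5d, 348900f, a02c075, a6e5b50, b3996bd, ba505f1, d2f19f9}.
ba505f1 is among them, so fast-forward is possible.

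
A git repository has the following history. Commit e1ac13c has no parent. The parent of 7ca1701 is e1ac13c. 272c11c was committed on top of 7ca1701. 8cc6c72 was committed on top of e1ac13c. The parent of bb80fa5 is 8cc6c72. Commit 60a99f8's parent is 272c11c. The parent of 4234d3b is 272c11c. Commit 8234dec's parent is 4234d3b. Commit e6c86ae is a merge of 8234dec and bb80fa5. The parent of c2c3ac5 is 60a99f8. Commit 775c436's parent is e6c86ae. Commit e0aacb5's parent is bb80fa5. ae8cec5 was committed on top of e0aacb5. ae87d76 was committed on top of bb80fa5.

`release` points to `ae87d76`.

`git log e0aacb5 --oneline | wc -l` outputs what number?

4

Walking parent pointers from e0aacb5: reachable set = {8cc6c72, bb80fa5, e0aacb5, e1ac13c}.
That is 4 commits.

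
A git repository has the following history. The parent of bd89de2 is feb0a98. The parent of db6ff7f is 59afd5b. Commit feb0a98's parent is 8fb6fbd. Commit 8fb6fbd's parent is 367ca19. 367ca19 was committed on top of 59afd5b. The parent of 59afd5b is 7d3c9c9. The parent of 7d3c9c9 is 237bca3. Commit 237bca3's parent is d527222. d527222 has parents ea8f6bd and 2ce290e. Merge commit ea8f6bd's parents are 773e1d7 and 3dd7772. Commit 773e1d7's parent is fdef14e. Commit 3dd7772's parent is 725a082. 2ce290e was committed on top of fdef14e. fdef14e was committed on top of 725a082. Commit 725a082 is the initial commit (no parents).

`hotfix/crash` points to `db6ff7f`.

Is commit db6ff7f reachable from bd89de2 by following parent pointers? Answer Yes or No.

No

Ancestors of bd89de2: {237bca3, 2ce290e, 367ca19, 3dd7772, 59afd5b, 725a082, 773e1d7, 7d3c9c9, 8fb6fbd, bd89de2, d527222, ea8f6bd, fdef14e, feb0a98}.
db6ff7f is not in that set, so it is not an ancestor of bd89de2.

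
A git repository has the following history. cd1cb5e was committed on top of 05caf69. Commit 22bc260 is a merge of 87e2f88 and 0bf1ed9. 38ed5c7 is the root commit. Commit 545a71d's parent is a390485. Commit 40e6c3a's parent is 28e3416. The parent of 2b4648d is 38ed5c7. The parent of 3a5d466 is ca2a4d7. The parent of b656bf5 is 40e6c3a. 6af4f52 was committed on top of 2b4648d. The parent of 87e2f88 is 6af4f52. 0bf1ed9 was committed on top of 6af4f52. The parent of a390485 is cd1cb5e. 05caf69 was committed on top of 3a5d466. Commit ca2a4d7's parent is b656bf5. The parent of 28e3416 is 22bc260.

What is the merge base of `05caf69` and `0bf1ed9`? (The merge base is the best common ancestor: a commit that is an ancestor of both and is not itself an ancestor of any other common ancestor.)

0bf1ed9

Ancestors of 05caf69: {05caf69, 0bf1ed9, 22bc260, 28e3416, 2b4648d, 38ed5c7, 3a5d466, 40e6c3a, 6af4f52, 87e2f88, b656bf5, ca2a4d7}.
Ancestors of 0bf1ed9: {0bf1ed9, 2b4648d, 38ed5c7, 6af4f52}.
Common ancestors: {0bf1ed9, 2b4648d, 38ed5c7, 6af4f52}.
Among these, 0bf1ed9 is not an ancestor of any other common ancestor — it is the merge base.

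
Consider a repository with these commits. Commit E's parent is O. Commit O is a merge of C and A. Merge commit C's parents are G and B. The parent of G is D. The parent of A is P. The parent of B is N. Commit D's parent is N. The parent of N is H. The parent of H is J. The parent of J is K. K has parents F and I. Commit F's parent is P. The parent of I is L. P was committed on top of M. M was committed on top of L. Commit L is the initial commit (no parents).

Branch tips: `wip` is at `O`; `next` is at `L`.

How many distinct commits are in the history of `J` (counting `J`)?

Walking parent pointers from J: reachable set = {F, I, J, K, L, M, P}.
That is 7 commits.

7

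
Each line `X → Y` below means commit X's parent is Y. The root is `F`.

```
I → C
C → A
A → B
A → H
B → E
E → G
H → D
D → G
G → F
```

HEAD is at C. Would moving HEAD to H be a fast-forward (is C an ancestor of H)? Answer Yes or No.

No

A fast-forward from C to H is possible iff C is an ancestor of H.
Ancestors of H: {D, F, G, H}.
C is not among them, so fast-forward is not possible.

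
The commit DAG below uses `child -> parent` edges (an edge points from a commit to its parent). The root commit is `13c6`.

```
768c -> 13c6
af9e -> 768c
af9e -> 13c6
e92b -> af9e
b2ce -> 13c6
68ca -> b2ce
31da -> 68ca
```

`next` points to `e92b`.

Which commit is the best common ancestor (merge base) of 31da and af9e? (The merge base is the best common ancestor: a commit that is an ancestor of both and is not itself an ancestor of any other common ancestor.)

13c6

Ancestors of 31da: {13c6, 31da, 68ca, b2ce}.
Ancestors of af9e: {13c6, 768c, af9e}.
Common ancestors: {13c6}.
The only common ancestor is 13c6, so it is the merge base.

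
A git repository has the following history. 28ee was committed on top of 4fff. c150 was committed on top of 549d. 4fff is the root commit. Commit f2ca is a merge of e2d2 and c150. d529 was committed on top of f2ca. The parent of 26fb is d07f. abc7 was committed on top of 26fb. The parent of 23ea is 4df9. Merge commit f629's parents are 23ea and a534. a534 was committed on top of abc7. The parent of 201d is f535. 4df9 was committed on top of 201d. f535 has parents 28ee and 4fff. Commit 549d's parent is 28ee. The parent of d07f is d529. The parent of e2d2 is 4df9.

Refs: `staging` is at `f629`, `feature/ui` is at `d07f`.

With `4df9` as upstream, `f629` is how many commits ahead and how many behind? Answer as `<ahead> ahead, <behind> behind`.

Reachable from f629: {201d, 23ea, 26fb, 28ee, 4df9, 4fff, 549d, a534, abc7, c150, d07f, d529, e2d2, f2ca, f535, f629}.
Reachable from 4df9: {201d, 28ee, 4df9, 4fff, f535}.
Only in f629's history (ahead): {23ea, 26fb, 549d, a534, abc7, c150, d07f, d529, e2d2, f2ca, f629} — 11.
Only in 4df9's history (behind): {} — 0.

11 ahead, 0 behind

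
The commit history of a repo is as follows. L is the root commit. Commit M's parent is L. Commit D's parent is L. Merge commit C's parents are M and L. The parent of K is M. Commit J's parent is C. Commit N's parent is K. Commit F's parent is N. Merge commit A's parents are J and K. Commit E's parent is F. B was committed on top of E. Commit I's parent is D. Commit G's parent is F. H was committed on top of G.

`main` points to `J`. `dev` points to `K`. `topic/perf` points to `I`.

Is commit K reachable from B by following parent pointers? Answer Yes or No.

Yes

Ancestors of B (commits reachable by following parents): {B, E, F, K, L, M, N}.
K is in that set, so it is an ancestor of B.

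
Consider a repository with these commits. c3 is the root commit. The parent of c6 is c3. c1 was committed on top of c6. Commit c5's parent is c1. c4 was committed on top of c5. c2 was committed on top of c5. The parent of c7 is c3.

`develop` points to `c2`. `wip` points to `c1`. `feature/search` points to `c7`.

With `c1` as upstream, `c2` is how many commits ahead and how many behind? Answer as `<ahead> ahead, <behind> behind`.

Reachable from c2: {c1, c2, c3, c5, c6}.
Reachable from c1: {c1, c3, c6}.
Only in c2's history (ahead): {c2, c5} — 2.
Only in c1's history (behind): {} — 0.

2 ahead, 0 behind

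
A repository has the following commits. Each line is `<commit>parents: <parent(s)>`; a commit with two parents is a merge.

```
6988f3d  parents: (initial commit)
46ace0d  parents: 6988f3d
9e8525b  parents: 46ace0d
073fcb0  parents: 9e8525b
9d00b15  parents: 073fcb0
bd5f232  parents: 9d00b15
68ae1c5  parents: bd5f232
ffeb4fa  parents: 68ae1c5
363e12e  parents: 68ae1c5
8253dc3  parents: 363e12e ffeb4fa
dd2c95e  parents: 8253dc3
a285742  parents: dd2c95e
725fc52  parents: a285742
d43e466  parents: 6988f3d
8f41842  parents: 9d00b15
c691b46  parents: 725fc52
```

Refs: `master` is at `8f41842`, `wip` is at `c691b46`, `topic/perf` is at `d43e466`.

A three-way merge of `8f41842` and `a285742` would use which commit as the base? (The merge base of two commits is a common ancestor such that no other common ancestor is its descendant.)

9d00b15

Ancestors of 8f41842: {073fcb0, 46ace0d, 6988f3d, 8f41842, 9d00b15, 9e8525b}.
Ancestors of a285742: {073fcb0, 363e12e, 46ace0d, 68ae1c5, 6988f3d, 8253dc3, 9d00b15, 9e8525b, a285742, bd5f232, dd2c95e, ffeb4fa}.
Common ancestors: {073fcb0, 46ace0d, 6988f3d, 9d00b15, 9e8525b}.
Among these, 9d00b15 is not an ancestor of any other common ancestor — it is the merge base.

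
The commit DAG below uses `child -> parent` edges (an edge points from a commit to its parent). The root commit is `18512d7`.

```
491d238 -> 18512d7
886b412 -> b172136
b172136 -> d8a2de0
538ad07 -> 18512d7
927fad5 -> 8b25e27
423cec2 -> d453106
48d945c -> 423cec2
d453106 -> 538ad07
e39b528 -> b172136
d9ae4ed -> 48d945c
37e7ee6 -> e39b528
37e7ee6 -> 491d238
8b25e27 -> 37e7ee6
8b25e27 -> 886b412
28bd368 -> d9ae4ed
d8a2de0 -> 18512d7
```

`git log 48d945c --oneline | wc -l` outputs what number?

5

Walking parent pointers from 48d945c: reachable set = {18512d7, 423cec2, 48d945c, 538ad07, d453106}.
That is 5 commits.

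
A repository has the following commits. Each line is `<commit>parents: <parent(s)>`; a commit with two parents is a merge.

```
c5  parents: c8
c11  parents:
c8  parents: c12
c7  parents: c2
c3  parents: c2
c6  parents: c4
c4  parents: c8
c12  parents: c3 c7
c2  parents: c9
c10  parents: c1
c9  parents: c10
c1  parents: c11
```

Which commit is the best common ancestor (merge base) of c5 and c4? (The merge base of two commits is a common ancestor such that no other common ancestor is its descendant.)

Ancestors of c5: {c1, c10, c11, c12, c2, c3, c5, c7, c8, c9}.
Ancestors of c4: {c1, c10, c11, c12, c2, c3, c4, c7, c8, c9}.
Common ancestors: {c1, c10, c11, c12, c2, c3, c7, c8, c9}.
Among these, c8 is not an ancestor of any other common ancestor — it is the merge base.

c8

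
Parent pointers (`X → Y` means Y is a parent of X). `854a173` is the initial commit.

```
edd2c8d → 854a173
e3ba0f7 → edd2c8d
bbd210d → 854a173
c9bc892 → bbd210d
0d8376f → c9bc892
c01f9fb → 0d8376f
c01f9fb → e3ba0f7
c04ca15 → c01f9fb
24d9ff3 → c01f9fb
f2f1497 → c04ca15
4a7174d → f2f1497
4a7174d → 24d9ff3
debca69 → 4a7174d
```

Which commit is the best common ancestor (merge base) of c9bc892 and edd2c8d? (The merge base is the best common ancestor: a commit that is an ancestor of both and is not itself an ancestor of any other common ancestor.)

Ancestors of c9bc892: {854a173, bbd210d, c9bc892}.
Ancestors of edd2c8d: {854a173, edd2c8d}.
Common ancestors: {854a173}.
The only common ancestor is 854a173, so it is the merge base.

854a173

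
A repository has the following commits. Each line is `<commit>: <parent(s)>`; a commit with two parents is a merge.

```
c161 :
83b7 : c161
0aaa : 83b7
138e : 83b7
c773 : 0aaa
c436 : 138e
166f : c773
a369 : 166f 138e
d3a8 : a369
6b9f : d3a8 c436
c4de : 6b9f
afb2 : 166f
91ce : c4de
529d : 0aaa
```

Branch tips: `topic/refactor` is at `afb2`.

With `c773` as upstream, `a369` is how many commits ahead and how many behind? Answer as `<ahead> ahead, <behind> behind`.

Reachable from a369: {0aaa, 138e, 166f, 83b7, a369, c161, c773}.
Reachable from c773: {0aaa, 83b7, c161, c773}.
Only in a369's history (ahead): {138e, 166f, a369} — 3.
Only in c773's history (behind): {} — 0.

3 ahead, 0 behind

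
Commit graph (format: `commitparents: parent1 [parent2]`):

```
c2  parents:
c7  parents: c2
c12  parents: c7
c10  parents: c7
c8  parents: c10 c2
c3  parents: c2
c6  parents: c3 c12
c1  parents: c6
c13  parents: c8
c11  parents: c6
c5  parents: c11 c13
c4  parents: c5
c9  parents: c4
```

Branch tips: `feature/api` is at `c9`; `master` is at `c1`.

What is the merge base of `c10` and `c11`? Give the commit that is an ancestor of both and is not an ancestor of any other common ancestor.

Ancestors of c10: {c10, c2, c7}.
Ancestors of c11: {c11, c12, c2, c3, c6, c7}.
Common ancestors: {c2, c7}.
Among these, c7 is not an ancestor of any other common ancestor — it is the merge base.

c7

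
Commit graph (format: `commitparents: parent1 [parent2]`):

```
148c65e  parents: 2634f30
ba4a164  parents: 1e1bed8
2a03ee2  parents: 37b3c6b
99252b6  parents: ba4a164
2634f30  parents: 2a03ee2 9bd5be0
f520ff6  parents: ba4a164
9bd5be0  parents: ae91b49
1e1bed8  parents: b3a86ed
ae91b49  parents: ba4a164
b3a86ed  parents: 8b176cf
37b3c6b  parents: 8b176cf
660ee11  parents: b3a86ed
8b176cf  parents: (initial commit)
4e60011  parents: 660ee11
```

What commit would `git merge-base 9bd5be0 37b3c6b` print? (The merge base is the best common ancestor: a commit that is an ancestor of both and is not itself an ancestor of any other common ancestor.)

Ancestors of 9bd5be0: {1e1bed8, 8b176cf, 9bd5be0, ae91b49, b3a86ed, ba4a164}.
Ancestors of 37b3c6b: {37b3c6b, 8b176cf}.
Common ancestors: {8b176cf}.
The only common ancestor is 8b176cf, so it is the merge base.

8b176cf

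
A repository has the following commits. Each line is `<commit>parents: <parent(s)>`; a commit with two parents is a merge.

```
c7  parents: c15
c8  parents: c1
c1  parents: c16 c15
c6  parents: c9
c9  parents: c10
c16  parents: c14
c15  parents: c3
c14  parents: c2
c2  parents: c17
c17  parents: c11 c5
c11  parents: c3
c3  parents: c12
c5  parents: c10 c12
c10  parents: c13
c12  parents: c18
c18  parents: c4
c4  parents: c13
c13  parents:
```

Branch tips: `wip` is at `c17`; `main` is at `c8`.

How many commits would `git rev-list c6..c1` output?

12

Reachable from c1: {c1, c10, c11, c12, c13, c14, c15, c16, c17, c18, c2, c3, c4, c5}.
Reachable from c6: {c10, c13, c6, c9}.
In c1's history but not c6's: {c1, c11, c12, c14, c15, c16, c17, c18, c2, c3, c4, c5} — 12 commits.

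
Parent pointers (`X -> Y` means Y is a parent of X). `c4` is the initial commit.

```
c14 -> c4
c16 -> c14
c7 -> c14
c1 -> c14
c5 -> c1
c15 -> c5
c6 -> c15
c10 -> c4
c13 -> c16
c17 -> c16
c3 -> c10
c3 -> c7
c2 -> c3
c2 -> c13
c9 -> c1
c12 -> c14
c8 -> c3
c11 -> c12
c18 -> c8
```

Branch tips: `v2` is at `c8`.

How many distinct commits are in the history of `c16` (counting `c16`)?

3

Walking parent pointers from c16: reachable set = {c14, c16, c4}.
That is 3 commits.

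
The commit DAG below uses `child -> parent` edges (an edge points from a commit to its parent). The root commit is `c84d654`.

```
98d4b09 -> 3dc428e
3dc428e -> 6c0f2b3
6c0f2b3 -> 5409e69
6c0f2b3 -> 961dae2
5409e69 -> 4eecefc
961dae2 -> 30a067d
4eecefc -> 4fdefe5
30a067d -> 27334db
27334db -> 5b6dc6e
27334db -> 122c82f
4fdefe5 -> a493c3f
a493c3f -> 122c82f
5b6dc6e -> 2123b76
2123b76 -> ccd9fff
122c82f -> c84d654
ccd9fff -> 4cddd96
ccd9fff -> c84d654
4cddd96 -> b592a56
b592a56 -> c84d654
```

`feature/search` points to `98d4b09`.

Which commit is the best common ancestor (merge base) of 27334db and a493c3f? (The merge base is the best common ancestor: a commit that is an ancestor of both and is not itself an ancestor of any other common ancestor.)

122c82f

Ancestors of 27334db: {122c82f, 2123b76, 27334db, 4cddd96, 5b6dc6e, b592a56, c84d654, ccd9fff}.
Ancestors of a493c3f: {122c82f, a493c3f, c84d654}.
Common ancestors: {122c82f, c84d654}.
Among these, 122c82f is not an ancestor of any other common ancestor — it is the merge base.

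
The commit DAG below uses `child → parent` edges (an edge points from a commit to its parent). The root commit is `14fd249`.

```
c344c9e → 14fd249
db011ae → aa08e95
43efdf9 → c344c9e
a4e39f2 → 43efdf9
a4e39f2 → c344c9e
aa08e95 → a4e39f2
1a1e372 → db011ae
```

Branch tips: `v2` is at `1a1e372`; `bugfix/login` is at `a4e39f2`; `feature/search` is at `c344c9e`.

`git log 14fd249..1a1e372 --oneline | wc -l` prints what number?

6

Reachable from 1a1e372: {14fd249, 1a1e372, 43efdf9, a4e39f2, aa08e95, c344c9e, db011ae}.
Reachable from 14fd249: {14fd249}.
In 1a1e372's history but not 14fd249's: {1a1e372, 43efdf9, a4e39f2, aa08e95, c344c9e, db011ae} — 6 commits.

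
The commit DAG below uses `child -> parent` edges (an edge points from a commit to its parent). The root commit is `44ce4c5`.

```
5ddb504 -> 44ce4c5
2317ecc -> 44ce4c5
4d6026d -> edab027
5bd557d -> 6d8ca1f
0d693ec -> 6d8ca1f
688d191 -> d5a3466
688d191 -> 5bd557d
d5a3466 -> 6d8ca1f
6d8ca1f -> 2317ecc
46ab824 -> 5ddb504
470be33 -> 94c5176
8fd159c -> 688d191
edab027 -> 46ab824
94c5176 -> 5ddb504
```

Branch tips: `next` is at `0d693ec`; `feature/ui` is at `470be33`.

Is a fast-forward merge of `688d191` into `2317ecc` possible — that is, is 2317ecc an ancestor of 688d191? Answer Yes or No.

A fast-forward from 2317ecc to 688d191 is possible iff 2317ecc is an ancestor of 688d191.
Ancestors of 688d191: {2317ecc, 44ce4c5, 5bd557d, 688d191, 6d8ca1f, d5a3466}.
2317ecc is among them, so fast-forward is possible.

Yes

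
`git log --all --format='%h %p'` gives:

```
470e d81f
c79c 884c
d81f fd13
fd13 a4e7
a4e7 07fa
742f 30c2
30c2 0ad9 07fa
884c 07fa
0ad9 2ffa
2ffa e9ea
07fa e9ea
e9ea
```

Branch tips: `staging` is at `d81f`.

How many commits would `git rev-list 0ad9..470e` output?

Reachable from 470e: {07fa, 470e, a4e7, d81f, e9ea, fd13}.
Reachable from 0ad9: {0ad9, 2ffa, e9ea}.
In 470e's history but not 0ad9's: {07fa, 470e, a4e7, d81f, fd13} — 5 commits.

5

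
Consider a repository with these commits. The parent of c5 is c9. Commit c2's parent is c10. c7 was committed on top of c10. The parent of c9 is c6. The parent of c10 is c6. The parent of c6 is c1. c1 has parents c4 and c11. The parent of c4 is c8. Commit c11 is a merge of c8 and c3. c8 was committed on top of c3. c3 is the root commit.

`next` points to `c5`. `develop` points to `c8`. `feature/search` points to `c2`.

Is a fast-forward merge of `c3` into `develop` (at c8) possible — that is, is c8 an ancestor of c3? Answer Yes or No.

A fast-forward from c8 to c3 is possible iff c8 is an ancestor of c3.
Ancestors of c3: {c3}.
c8 is not among them, so fast-forward is not possible.

No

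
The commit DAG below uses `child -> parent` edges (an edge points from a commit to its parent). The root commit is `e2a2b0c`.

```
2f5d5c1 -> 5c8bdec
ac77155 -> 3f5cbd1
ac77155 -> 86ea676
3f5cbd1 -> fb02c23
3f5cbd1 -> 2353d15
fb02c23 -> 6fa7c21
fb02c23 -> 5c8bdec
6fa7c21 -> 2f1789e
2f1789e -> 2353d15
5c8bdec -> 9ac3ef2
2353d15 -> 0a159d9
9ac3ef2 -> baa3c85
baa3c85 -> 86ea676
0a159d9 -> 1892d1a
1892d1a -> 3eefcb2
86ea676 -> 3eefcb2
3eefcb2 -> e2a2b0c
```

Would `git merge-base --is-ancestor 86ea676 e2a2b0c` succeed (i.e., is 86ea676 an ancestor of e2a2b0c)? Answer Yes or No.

Ancestors of e2a2b0c: {e2a2b0c}.
86ea676 is not in that set, so it is not an ancestor of e2a2b0c.

No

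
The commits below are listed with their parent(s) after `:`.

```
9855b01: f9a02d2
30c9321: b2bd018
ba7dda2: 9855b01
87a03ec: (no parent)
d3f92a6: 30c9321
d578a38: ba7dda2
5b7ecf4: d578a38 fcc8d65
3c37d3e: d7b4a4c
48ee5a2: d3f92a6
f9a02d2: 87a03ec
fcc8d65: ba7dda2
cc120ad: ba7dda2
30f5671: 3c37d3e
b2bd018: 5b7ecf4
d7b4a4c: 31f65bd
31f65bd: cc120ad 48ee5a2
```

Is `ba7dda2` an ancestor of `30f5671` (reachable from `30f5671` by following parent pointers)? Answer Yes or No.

Ancestors of 30f5671 (commits reachable by following parents): {30c9321, 30f5671, 31f65bd, 3c37d3e, 48ee5a2, 5b7ecf4, 87a03ec, 9855b01, b2bd018, ba7dda2, cc120ad, d3f92a6, d578a38, d7b4a4c, f9a02d2, fcc8d65}.
ba7dda2 is in that set, so it is an ancestor of 30f5671.

Yes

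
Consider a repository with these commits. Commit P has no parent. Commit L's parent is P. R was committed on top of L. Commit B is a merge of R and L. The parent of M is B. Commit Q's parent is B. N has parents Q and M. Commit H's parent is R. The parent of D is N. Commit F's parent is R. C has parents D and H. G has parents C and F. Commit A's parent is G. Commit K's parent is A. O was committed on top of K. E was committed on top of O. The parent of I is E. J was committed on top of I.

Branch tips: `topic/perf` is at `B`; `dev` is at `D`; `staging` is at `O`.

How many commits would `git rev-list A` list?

Walking parent pointers from A: reachable set = {A, B, C, D, F, G, H, L, M, N, P, Q, R}.
That is 13 commits.

13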